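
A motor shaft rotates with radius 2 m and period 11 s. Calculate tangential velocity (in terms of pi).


Given: radius r = 2 m, period T = 11 s
Using v = 2*pi*r / T
v = 2*pi*2 / 11
v = 4*pi / 11
v = 4/11*pi m/s

4/11*pi m/s


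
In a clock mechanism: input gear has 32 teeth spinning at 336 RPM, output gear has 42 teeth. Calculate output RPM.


Given: N1 = 32 teeth, w1 = 336 RPM, N2 = 42 teeth
Using N1*w1 = N2*w2
w2 = N1*w1 / N2
w2 = 32*336 / 42
w2 = 10752 / 42
w2 = 256 RPM

256 RPM


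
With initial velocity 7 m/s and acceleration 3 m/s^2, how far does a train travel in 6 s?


Given: v0 = 7 m/s, a = 3 m/s^2, t = 6 s
Using s = v0*t + (1/2)*a*t^2
s = 7*6 + (1/2)*3*6^2
s = 42 + (1/2)*108
s = 42 + 54
s = 96

96 m


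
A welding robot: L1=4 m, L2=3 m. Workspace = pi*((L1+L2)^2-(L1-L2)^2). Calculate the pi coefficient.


Given: L1 = 4, L2 = 3
(L1+L2)^2 = (7)^2 = 49
(L1-L2)^2 = (1)^2 = 1
Difference = 49 - 1 = 48
This equals 4*L1*L2 = 4*4*3 = 48
Workspace area = 48*pi

48


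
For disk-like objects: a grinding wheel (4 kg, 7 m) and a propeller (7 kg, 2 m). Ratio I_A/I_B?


Given: M1=4 kg, R1=7 m, M2=7 kg, R2=2 m
For a disk: I = (1/2)*M*R^2, so I_A/I_B = (M1*R1^2)/(M2*R2^2)
M1*R1^2 = 4*49 = 196
M2*R2^2 = 7*4 = 28
I_A/I_B = 196/28 = 7

7


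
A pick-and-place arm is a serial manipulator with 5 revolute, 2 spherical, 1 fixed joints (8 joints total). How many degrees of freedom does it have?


Given: serial robot with 5 revolute, 2 spherical, 1 fixed joints
DOF contribution per joint type: revolute=1, prismatic=1, spherical=3, fixed=0
DOF = 5*1 + 2*3 + 1*0
DOF = 11

11


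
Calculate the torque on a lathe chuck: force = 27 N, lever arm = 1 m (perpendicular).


Given: F = 27 N, r = 1 m, angle = 90 deg (perpendicular)
Using tau = F * r * sin(90)
sin(90) = 1
tau = 27 * 1 * 1
tau = 27 Nm

27 Nm


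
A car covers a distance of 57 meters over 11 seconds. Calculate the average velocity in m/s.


Given: distance d = 57 m, time t = 11 s
Using v = d / t
v = 57 / 11
v = 57/11 m/s

57/11 m/s


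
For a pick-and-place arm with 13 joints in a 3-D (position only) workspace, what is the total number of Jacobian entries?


Given: task space dimension = 3, joints = 13
Jacobian is a 3 x 13 matrix
Total entries = rows * columns
Total = 3 * 13
Total = 39

39


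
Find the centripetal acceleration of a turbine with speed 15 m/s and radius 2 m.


Given: v = 15 m/s, r = 2 m
Using a_c = v^2 / r
a_c = 15^2 / 2
a_c = 225 / 2
a_c = 225/2 m/s^2

225/2 m/s^2


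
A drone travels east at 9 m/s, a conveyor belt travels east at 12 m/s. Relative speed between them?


Given: v_A = 9 m/s east, v_B = 12 m/s east
Both move in the same direction; relative speed = |v_A - v_B|
|9 - 12| = |-3|
= 3 m/s

3 m/s


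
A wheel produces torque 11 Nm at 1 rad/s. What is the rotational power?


Given: tau = 11 Nm, omega = 1 rad/s
Using P = tau * omega
P = 11 * 1
P = 11 W

11 W


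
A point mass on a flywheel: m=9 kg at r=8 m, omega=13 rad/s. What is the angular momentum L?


Given: m = 9 kg, r = 8 m, omega = 13 rad/s
For a point mass: I = m*r^2
I = 9*8^2 = 9*64 = 576
L = I*omega = 576*13
L = 7488 kg*m^2/s

7488 kg*m^2/s


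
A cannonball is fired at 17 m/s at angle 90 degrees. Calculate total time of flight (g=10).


Given: v0 = 17 m/s, theta = 90 deg, g = 10 m/s^2
sin(90) = 1
Using T = 2*v0*sin(theta) / g
T = 2*17*1 / 10
T = 34 / 10
T = 17/5 s

17/5 s


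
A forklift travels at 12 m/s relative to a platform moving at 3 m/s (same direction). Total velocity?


Given: object velocity = 12 m/s, platform velocity = 3 m/s (same direction)
Using classical velocity addition: v_total = v_object + v_platform
v_total = 12 + 3
v_total = 15 m/s

15 m/s


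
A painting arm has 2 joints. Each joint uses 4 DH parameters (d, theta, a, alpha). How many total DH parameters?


Given: 2 joints, 4 DH parameters per joint (d, theta, a, alpha)
Total DH parameters = number_of_joints * 4
Total = 2 * 4
Total = 8

8


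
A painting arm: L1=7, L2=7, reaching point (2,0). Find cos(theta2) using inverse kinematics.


Given: L1 = 7, L2 = 7, target (x, y) = (2, 0)
Using cos(theta2) = (x^2 + y^2 - L1^2 - L2^2) / (2*L1*L2)
x^2 + y^2 = 2^2 + 0 = 4
L1^2 + L2^2 = 49 + 49 = 98
Numerator = 4 - 98 = -94
Denominator = 2*7*7 = 98
cos(theta2) = -94/98 = -47/49

-47/49


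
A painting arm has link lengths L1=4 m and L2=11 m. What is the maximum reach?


Given: L1 = 4 m, L2 = 11 m
For a 2-link planar arm, max reach = L1 + L2 (fully extended)
Max reach = 4 + 11
Max reach = 15 m

15 m


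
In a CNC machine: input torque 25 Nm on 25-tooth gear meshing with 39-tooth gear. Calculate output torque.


Given: N1 = 25, N2 = 39, T1 = 25 Nm
Using T2/T1 = N2/N1
T2 = T1 * N2 / N1
T2 = 25 * 39 / 25
T2 = 975 / 25
T2 = 39 Nm

39 Nm


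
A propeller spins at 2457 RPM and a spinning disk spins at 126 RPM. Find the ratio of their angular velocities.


Given: RPM_A = 2457, RPM_B = 126
omega = 2*pi*RPM/60, so omega_A/omega_B = RPM_A / RPM_B
omega_A/omega_B = 2457 / 126
omega_A/omega_B = 39/2

39/2


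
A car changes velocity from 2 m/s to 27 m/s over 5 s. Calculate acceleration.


Given: initial velocity v0 = 2 m/s, final velocity v = 27 m/s, time t = 5 s
Using a = (v - v0) / t
a = (27 - 2) / 5
a = 25 / 5
a = 5 m/s^2

5 m/s^2


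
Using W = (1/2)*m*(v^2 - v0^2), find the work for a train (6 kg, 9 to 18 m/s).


Given: m = 6 kg, v0 = 9 m/s, v = 18 m/s
Using W = (1/2)*m*(v^2 - v0^2)
v^2 = 18^2 = 324
v0^2 = 9^2 = 81
v^2 - v0^2 = 324 - 81 = 243
W = (1/2)*6*243 = 729 J

729 J


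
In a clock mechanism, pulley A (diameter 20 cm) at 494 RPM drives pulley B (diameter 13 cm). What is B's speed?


Given: D1 = 20 cm, w1 = 494 RPM, D2 = 13 cm
Using D1*w1 = D2*w2
w2 = D1*w1 / D2
w2 = 20*494 / 13
w2 = 9880 / 13
w2 = 760 RPM

760 RPM


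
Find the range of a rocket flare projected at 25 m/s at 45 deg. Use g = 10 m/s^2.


Given: v0 = 25 m/s, theta = 45 deg, g = 10 m/s^2
sin(2*45) = sin(90) = 1
Using R = v0^2 * sin(2*theta) / g
R = 25^2 * 1 / 10
R = 625 / 10
R = 125/2 m

125/2 m


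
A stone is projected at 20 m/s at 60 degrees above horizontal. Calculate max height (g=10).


Given: v0 = 20 m/s, theta = 60 deg, g = 10 m/s^2
sin^2(60) = 3/4
Using H = v0^2 * sin^2(theta) / (2*g)
H = 20^2 * 3/4 / (2*10)
H = 400 * 3/4 / 20
H = 300 / 20
H = 15 m

15 m


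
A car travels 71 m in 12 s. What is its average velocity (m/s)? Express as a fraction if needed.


Given: distance d = 71 m, time t = 12 s
Using v = d / t
v = 71 / 12
v = 71/12 m/s

71/12 m/s


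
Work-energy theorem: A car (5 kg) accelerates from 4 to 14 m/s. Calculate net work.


Given: m = 5 kg, v0 = 4 m/s, v = 14 m/s
Using W = (1/2)*m*(v^2 - v0^2)
v^2 = 14^2 = 196
v0^2 = 4^2 = 16
v^2 - v0^2 = 196 - 16 = 180
W = (1/2)*5*180 = 450 J

450 J


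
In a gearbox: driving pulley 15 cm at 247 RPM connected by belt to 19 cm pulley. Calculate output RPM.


Given: D1 = 15 cm, w1 = 247 RPM, D2 = 19 cm
Using D1*w1 = D2*w2
w2 = D1*w1 / D2
w2 = 15*247 / 19
w2 = 3705 / 19
w2 = 195 RPM

195 RPM


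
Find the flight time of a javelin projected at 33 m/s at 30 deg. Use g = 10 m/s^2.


Given: v0 = 33 m/s, theta = 30 deg, g = 10 m/s^2
sin(30) = 1/2
Using T = 2*v0*sin(theta) / g
T = 2*33*1/2 / 10
T = 33 / 10
T = 33/10 s

33/10 s


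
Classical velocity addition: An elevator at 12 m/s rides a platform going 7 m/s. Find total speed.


Given: object velocity = 12 m/s, platform velocity = 7 m/s (same direction)
Using classical velocity addition: v_total = v_object + v_platform
v_total = 12 + 7
v_total = 19 m/s

19 m/s


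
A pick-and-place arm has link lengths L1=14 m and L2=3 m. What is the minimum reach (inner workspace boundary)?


Given: L1 = 14 m, L2 = 3 m
For a 2-link planar arm, min reach = |L1 - L2| (second link folded back)
Min reach = |14 - 3|
Min reach = 11 m

11 m


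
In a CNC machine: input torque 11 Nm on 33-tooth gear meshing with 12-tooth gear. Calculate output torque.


Given: N1 = 33, N2 = 12, T1 = 11 Nm
Using T2/T1 = N2/N1
T2 = T1 * N2 / N1
T2 = 11 * 12 / 33
T2 = 132 / 33
T2 = 4 Nm

4 Nm


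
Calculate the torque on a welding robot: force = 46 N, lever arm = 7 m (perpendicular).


Given: F = 46 N, r = 7 m, angle = 90 deg (perpendicular)
Using tau = F * r * sin(90)
sin(90) = 1
tau = 46 * 7 * 1
tau = 322 Nm

322 Nm


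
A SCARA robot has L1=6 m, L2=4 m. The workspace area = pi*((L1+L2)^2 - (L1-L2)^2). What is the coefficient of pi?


Given: L1 = 6, L2 = 4
(L1+L2)^2 = (10)^2 = 100
(L1-L2)^2 = (2)^2 = 4
Difference = 100 - 4 = 96
This equals 4*L1*L2 = 4*6*4 = 96
Workspace area = 96*pi

96


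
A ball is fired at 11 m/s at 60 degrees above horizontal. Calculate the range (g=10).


Given: v0 = 11 m/s, theta = 60 deg, g = 10 m/s^2
sin(2*60) = sin(120) = sqrt(3)/2
Using R = v0^2 * sin(2*theta) / g
R = 11^2 * (sqrt(3)/2) / 10
R = 121 * sqrt(3) / 20
R = 121/20*sqrt(3) m

121/20*sqrt(3) m


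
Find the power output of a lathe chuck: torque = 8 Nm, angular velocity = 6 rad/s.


Given: tau = 8 Nm, omega = 6 rad/s
Using P = tau * omega
P = 8 * 6
P = 48 W

48 W


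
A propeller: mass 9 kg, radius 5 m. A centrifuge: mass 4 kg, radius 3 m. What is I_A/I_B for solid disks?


Given: M1=9 kg, R1=5 m, M2=4 kg, R2=3 m
For a disk: I = (1/2)*M*R^2, so I_A/I_B = (M1*R1^2)/(M2*R2^2)
M1*R1^2 = 9*25 = 225
M2*R2^2 = 4*9 = 36
I_A/I_B = 225/36 = 25/4

25/4


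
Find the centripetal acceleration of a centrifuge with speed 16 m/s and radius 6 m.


Given: v = 16 m/s, r = 6 m
Using a_c = v^2 / r
a_c = 16^2 / 6
a_c = 256 / 6
a_c = 128/3 m/s^2

128/3 m/s^2


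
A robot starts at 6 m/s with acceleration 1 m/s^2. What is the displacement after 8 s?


Given: v0 = 6 m/s, a = 1 m/s^2, t = 8 s
Using s = v0*t + (1/2)*a*t^2
s = 6*8 + (1/2)*1*8^2
s = 48 + (1/2)*64
s = 48 + 32
s = 80

80 m


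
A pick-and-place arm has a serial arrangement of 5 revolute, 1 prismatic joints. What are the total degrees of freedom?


Given: serial robot with 5 revolute, 1 prismatic joints
DOF contribution per joint type: revolute=1, prismatic=1, spherical=3, fixed=0
DOF = 5*1 + 1*1
DOF = 6

6


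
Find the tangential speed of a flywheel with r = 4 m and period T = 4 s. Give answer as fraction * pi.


Given: radius r = 4 m, period T = 4 s
Using v = 2*pi*r / T
v = 2*pi*4 / 4
v = 8*pi / 4
v = 2*pi m/s

2*pi m/s


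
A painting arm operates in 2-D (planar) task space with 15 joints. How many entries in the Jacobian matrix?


Given: task space dimension = 2, joints = 15
Jacobian is a 2 x 15 matrix
Total entries = rows * columns
Total = 2 * 15
Total = 30

30


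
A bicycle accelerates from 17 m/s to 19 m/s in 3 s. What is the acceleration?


Given: initial velocity v0 = 17 m/s, final velocity v = 19 m/s, time t = 3 s
Using a = (v - v0) / t
a = (19 - 17) / 3
a = 2 / 3
a = 2/3 m/s^2

2/3 m/s^2


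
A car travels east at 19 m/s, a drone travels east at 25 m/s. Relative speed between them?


Given: v_A = 19 m/s east, v_B = 25 m/s east
Both move in the same direction; relative speed = |v_A - v_B|
|19 - 25| = |-6|
= 6 m/s

6 m/s


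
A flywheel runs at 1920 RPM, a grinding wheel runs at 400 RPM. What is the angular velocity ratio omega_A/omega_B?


Given: RPM_A = 1920, RPM_B = 400
omega = 2*pi*RPM/60, so omega_A/omega_B = RPM_A / RPM_B
omega_A/omega_B = 1920 / 400
omega_A/omega_B = 24/5

24/5


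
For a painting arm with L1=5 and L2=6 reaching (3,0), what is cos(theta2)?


Given: L1 = 5, L2 = 6, target (x, y) = (3, 0)
Using cos(theta2) = (x^2 + y^2 - L1^2 - L2^2) / (2*L1*L2)
x^2 + y^2 = 3^2 + 0 = 9
L1^2 + L2^2 = 25 + 36 = 61
Numerator = 9 - 61 = -52
Denominator = 2*5*6 = 60
cos(theta2) = -52/60 = -13/15

-13/15


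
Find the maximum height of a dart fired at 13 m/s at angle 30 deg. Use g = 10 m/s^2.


Given: v0 = 13 m/s, theta = 30 deg, g = 10 m/s^2
sin^2(30) = 1/4
Using H = v0^2 * sin^2(theta) / (2*g)
H = 13^2 * 1/4 / (2*10)
H = 169 * 1/4 / 20
H = 169/4 / 20
H = 169/80 m

169/80 m


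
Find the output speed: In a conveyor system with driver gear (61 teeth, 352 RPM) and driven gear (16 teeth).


Given: N1 = 61 teeth, w1 = 352 RPM, N2 = 16 teeth
Using N1*w1 = N2*w2
w2 = N1*w1 / N2
w2 = 61*352 / 16
w2 = 21472 / 16
w2 = 1342 RPM

1342 RPM


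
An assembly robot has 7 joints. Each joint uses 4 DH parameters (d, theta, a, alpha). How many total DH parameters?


Given: 7 joints, 4 DH parameters per joint (d, theta, a, alpha)
Total DH parameters = number_of_joints * 4
Total = 7 * 4
Total = 28

28


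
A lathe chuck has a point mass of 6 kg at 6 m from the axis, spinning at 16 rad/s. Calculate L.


Given: m = 6 kg, r = 6 m, omega = 16 rad/s
For a point mass: I = m*r^2
I = 6*6^2 = 6*36 = 216
L = I*omega = 216*16
L = 3456 kg*m^2/s

3456 kg*m^2/s


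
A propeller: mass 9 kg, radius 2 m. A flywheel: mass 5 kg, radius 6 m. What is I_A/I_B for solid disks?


Given: M1=9 kg, R1=2 m, M2=5 kg, R2=6 m
For a disk: I = (1/2)*M*R^2, so I_A/I_B = (M1*R1^2)/(M2*R2^2)
M1*R1^2 = 9*4 = 36
M2*R2^2 = 5*36 = 180
I_A/I_B = 36/180 = 1/5

1/5


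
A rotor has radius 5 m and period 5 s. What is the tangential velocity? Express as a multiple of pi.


Given: radius r = 5 m, period T = 5 s
Using v = 2*pi*r / T
v = 2*pi*5 / 5
v = 10*pi / 5
v = 2*pi m/s

2*pi m/s


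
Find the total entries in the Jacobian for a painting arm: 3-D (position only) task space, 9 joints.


Given: task space dimension = 3, joints = 9
Jacobian is a 3 x 9 matrix
Total entries = rows * columns
Total = 3 * 9
Total = 27

27


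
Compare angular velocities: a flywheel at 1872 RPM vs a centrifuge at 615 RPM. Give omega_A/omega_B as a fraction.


Given: RPM_A = 1872, RPM_B = 615
omega = 2*pi*RPM/60, so omega_A/omega_B = RPM_A / RPM_B
omega_A/omega_B = 1872 / 615
omega_A/omega_B = 624/205

624/205


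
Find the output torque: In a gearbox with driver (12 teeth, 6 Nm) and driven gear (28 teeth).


Given: N1 = 12, N2 = 28, T1 = 6 Nm
Using T2/T1 = N2/N1
T2 = T1 * N2 / N1
T2 = 6 * 28 / 12
T2 = 168 / 12
T2 = 14 Nm

14 Nm


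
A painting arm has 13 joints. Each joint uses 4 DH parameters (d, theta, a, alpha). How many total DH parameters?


Given: 13 joints, 4 DH parameters per joint (d, theta, a, alpha)
Total DH parameters = number_of_joints * 4
Total = 13 * 4
Total = 52

52


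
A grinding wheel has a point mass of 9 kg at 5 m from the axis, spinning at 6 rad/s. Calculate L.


Given: m = 9 kg, r = 5 m, omega = 6 rad/s
For a point mass: I = m*r^2
I = 9*5^2 = 9*25 = 225
L = I*omega = 225*6
L = 1350 kg*m^2/s

1350 kg*m^2/s


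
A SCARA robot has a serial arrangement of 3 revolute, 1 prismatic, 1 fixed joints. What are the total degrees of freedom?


Given: serial robot with 3 revolute, 1 prismatic, 1 fixed joints
DOF contribution per joint type: revolute=1, prismatic=1, spherical=3, fixed=0
DOF = 3*1 + 1*1 + 1*0
DOF = 4

4


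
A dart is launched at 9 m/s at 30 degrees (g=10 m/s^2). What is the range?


Given: v0 = 9 m/s, theta = 30 deg, g = 10 m/s^2
sin(2*30) = sin(60) = sqrt(3)/2
Using R = v0^2 * sin(2*theta) / g
R = 9^2 * (sqrt(3)/2) / 10
R = 81 * sqrt(3) / 20
R = 81/20*sqrt(3) m

81/20*sqrt(3) m


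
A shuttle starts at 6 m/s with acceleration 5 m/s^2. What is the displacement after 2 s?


Given: v0 = 6 m/s, a = 5 m/s^2, t = 2 s
Using s = v0*t + (1/2)*a*t^2
s = 6*2 + (1/2)*5*2^2
s = 12 + (1/2)*20
s = 12 + 10
s = 22

22 m


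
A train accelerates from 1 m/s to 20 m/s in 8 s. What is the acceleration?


Given: initial velocity v0 = 1 m/s, final velocity v = 20 m/s, time t = 8 s
Using a = (v - v0) / t
a = (20 - 1) / 8
a = 19 / 8
a = 19/8 m/s^2

19/8 m/s^2


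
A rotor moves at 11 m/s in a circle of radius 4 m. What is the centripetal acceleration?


Given: v = 11 m/s, r = 4 m
Using a_c = v^2 / r
a_c = 11^2 / 4
a_c = 121 / 4
a_c = 121/4 m/s^2

121/4 m/s^2


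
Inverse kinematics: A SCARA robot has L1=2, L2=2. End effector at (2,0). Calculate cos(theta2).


Given: L1 = 2, L2 = 2, target (x, y) = (2, 0)
Using cos(theta2) = (x^2 + y^2 - L1^2 - L2^2) / (2*L1*L2)
x^2 + y^2 = 2^2 + 0 = 4
L1^2 + L2^2 = 4 + 4 = 8
Numerator = 4 - 8 = -4
Denominator = 2*2*2 = 8
cos(theta2) = -4/8 = -1/2

-1/2


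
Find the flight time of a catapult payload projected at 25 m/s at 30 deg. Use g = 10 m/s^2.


Given: v0 = 25 m/s, theta = 30 deg, g = 10 m/s^2
sin(30) = 1/2
Using T = 2*v0*sin(theta) / g
T = 2*25*1/2 / 10
T = 25 / 10
T = 5/2 s

5/2 s


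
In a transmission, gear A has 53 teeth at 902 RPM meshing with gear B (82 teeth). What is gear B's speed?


Given: N1 = 53 teeth, w1 = 902 RPM, N2 = 82 teeth
Using N1*w1 = N2*w2
w2 = N1*w1 / N2
w2 = 53*902 / 82
w2 = 47806 / 82
w2 = 583 RPM

583 RPM


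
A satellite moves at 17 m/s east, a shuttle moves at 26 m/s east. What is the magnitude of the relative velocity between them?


Given: v_A = 17 m/s east, v_B = 26 m/s east
Both move in the same direction; relative speed = |v_A - v_B|
|17 - 26| = |-9|
= 9 m/s

9 m/s


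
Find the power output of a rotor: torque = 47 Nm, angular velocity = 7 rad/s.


Given: tau = 47 Nm, omega = 7 rad/s
Using P = tau * omega
P = 47 * 7
P = 329 W

329 W


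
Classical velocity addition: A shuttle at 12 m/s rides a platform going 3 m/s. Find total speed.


Given: object velocity = 12 m/s, platform velocity = 3 m/s (same direction)
Using classical velocity addition: v_total = v_object + v_platform
v_total = 12 + 3
v_total = 15 m/s

15 m/s


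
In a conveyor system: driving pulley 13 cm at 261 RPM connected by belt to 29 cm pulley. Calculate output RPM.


Given: D1 = 13 cm, w1 = 261 RPM, D2 = 29 cm
Using D1*w1 = D2*w2
w2 = D1*w1 / D2
w2 = 13*261 / 29
w2 = 3393 / 29
w2 = 117 RPM

117 RPM


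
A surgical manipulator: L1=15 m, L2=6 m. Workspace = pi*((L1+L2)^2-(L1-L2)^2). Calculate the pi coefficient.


Given: L1 = 15, L2 = 6
(L1+L2)^2 = (21)^2 = 441
(L1-L2)^2 = (9)^2 = 81
Difference = 441 - 81 = 360
This equals 4*L1*L2 = 4*15*6 = 360
Workspace area = 360*pi

360


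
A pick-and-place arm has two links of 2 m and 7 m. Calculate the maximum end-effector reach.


Given: L1 = 2 m, L2 = 7 m
For a 2-link planar arm, max reach = L1 + L2 (fully extended)
Max reach = 2 + 7
Max reach = 9 m

9 m


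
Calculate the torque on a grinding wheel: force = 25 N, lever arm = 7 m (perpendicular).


Given: F = 25 N, r = 7 m, angle = 90 deg (perpendicular)
Using tau = F * r * sin(90)
sin(90) = 1
tau = 25 * 7 * 1
tau = 175 Nm

175 Nm


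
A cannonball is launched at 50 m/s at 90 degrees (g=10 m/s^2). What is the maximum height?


Given: v0 = 50 m/s, theta = 90 deg, g = 10 m/s^2
sin^2(90) = 1
Using H = v0^2 * sin^2(theta) / (2*g)
H = 50^2 * 1 / (2*10)
H = 2500 * 1 / 20
H = 2500 / 20
H = 125 m

125 m


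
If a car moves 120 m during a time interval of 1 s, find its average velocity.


Given: distance d = 120 m, time t = 1 s
Using v = d / t
v = 120 / 1
v = 120 m/s

120 m/s


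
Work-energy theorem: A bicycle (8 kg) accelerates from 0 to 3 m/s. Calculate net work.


Given: m = 8 kg, v0 = 0 m/s, v = 3 m/s
Using W = (1/2)*m*(v^2 - v0^2)
v^2 = 3^2 = 9
v0^2 = 0^2 = 0
v^2 - v0^2 = 9 - 0 = 9
W = (1/2)*8*9 = 36 J

36 J


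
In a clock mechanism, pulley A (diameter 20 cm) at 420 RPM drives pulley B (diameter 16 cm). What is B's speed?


Given: D1 = 20 cm, w1 = 420 RPM, D2 = 16 cm
Using D1*w1 = D2*w2
w2 = D1*w1 / D2
w2 = 20*420 / 16
w2 = 8400 / 16
w2 = 525 RPM

525 RPM


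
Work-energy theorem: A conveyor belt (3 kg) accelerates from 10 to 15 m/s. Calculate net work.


Given: m = 3 kg, v0 = 10 m/s, v = 15 m/s
Using W = (1/2)*m*(v^2 - v0^2)
v^2 = 15^2 = 225
v0^2 = 10^2 = 100
v^2 - v0^2 = 225 - 100 = 125
W = (1/2)*3*125 = 375/2 J

375/2 J


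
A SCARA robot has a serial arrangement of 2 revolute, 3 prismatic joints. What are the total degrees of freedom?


Given: serial robot with 2 revolute, 3 prismatic joints
DOF contribution per joint type: revolute=1, prismatic=1, spherical=3, fixed=0
DOF = 2*1 + 3*1
DOF = 5

5


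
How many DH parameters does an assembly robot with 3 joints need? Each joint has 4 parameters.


Given: 3 joints, 4 DH parameters per joint (d, theta, a, alpha)
Total DH parameters = number_of_joints * 4
Total = 3 * 4
Total = 12

12


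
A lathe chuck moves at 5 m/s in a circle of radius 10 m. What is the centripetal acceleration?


Given: v = 5 m/s, r = 10 m
Using a_c = v^2 / r
a_c = 5^2 / 10
a_c = 25 / 10
a_c = 5/2 m/s^2

5/2 m/s^2


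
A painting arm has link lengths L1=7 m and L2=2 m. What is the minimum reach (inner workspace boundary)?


Given: L1 = 7 m, L2 = 2 m
For a 2-link planar arm, min reach = |L1 - L2| (second link folded back)
Min reach = |7 - 2|
Min reach = 5 m

5 m


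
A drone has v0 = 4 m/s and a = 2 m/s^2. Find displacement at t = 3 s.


Given: v0 = 4 m/s, a = 2 m/s^2, t = 3 s
Using s = v0*t + (1/2)*a*t^2
s = 4*3 + (1/2)*2*3^2
s = 12 + (1/2)*18
s = 12 + 9
s = 21

21 m


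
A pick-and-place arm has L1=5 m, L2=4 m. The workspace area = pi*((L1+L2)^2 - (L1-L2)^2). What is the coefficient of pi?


Given: L1 = 5, L2 = 4
(L1+L2)^2 = (9)^2 = 81
(L1-L2)^2 = (1)^2 = 1
Difference = 81 - 1 = 80
This equals 4*L1*L2 = 4*5*4 = 80
Workspace area = 80*pi

80


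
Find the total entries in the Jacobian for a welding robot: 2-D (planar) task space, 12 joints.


Given: task space dimension = 2, joints = 12
Jacobian is a 2 x 12 matrix
Total entries = rows * columns
Total = 2 * 12
Total = 24

24


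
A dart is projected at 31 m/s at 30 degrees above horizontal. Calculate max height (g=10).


Given: v0 = 31 m/s, theta = 30 deg, g = 10 m/s^2
sin^2(30) = 1/4
Using H = v0^2 * sin^2(theta) / (2*g)
H = 31^2 * 1/4 / (2*10)
H = 961 * 1/4 / 20
H = 961/4 / 20
H = 961/80 m

961/80 m


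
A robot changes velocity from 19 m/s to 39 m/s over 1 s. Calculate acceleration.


Given: initial velocity v0 = 19 m/s, final velocity v = 39 m/s, time t = 1 s
Using a = (v - v0) / t
a = (39 - 19) / 1
a = 20 / 1
a = 20 m/s^2

20 m/s^2


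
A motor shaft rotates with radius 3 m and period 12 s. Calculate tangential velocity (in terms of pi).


Given: radius r = 3 m, period T = 12 s
Using v = 2*pi*r / T
v = 2*pi*3 / 12
v = 6*pi / 12
v = 1/2*pi m/s

1/2*pi m/s


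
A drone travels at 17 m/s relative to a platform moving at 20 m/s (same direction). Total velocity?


Given: object velocity = 17 m/s, platform velocity = 20 m/s (same direction)
Using classical velocity addition: v_total = v_object + v_platform
v_total = 17 + 20
v_total = 37 m/s

37 m/s


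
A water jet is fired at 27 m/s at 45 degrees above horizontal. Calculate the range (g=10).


Given: v0 = 27 m/s, theta = 45 deg, g = 10 m/s^2
sin(2*45) = sin(90) = 1
Using R = v0^2 * sin(2*theta) / g
R = 27^2 * 1 / 10
R = 729 / 10
R = 729/10 m

729/10 m


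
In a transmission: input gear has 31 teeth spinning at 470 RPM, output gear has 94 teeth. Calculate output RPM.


Given: N1 = 31 teeth, w1 = 470 RPM, N2 = 94 teeth
Using N1*w1 = N2*w2
w2 = N1*w1 / N2
w2 = 31*470 / 94
w2 = 14570 / 94
w2 = 155 RPM

155 RPM


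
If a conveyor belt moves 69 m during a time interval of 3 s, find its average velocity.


Given: distance d = 69 m, time t = 3 s
Using v = d / t
v = 69 / 3
v = 23 m/s

23 m/s


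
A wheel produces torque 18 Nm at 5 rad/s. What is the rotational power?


Given: tau = 18 Nm, omega = 5 rad/s
Using P = tau * omega
P = 18 * 5
P = 90 W

90 W


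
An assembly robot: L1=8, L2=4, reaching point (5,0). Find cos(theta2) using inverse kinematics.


Given: L1 = 8, L2 = 4, target (x, y) = (5, 0)
Using cos(theta2) = (x^2 + y^2 - L1^2 - L2^2) / (2*L1*L2)
x^2 + y^2 = 5^2 + 0 = 25
L1^2 + L2^2 = 64 + 16 = 80
Numerator = 25 - 80 = -55
Denominator = 2*8*4 = 64
cos(theta2) = -55/64 = -55/64

-55/64


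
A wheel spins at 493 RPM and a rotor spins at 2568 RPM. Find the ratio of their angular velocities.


Given: RPM_A = 493, RPM_B = 2568
omega = 2*pi*RPM/60, so omega_A/omega_B = RPM_A / RPM_B
omega_A/omega_B = 493 / 2568
omega_A/omega_B = 493/2568

493/2568


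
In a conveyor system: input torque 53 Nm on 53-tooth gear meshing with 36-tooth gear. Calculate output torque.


Given: N1 = 53, N2 = 36, T1 = 53 Nm
Using T2/T1 = N2/N1
T2 = T1 * N2 / N1
T2 = 53 * 36 / 53
T2 = 1908 / 53
T2 = 36 Nm

36 Nm


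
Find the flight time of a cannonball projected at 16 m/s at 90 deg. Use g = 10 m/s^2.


Given: v0 = 16 m/s, theta = 90 deg, g = 10 m/s^2
sin(90) = 1
Using T = 2*v0*sin(theta) / g
T = 2*16*1 / 10
T = 32 / 10
T = 16/5 s

16/5 s


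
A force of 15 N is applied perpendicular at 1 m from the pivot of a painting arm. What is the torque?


Given: F = 15 N, r = 1 m, angle = 90 deg (perpendicular)
Using tau = F * r * sin(90)
sin(90) = 1
tau = 15 * 1 * 1
tau = 15 Nm

15 Nm


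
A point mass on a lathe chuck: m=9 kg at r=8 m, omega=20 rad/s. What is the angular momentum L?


Given: m = 9 kg, r = 8 m, omega = 20 rad/s
For a point mass: I = m*r^2
I = 9*8^2 = 9*64 = 576
L = I*omega = 576*20
L = 11520 kg*m^2/s

11520 kg*m^2/s


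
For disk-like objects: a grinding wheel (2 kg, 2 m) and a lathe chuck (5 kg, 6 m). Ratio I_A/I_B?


Given: M1=2 kg, R1=2 m, M2=5 kg, R2=6 m
For a disk: I = (1/2)*M*R^2, so I_A/I_B = (M1*R1^2)/(M2*R2^2)
M1*R1^2 = 2*4 = 8
M2*R2^2 = 5*36 = 180
I_A/I_B = 8/180 = 2/45

2/45


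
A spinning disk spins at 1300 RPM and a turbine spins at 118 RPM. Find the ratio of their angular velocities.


Given: RPM_A = 1300, RPM_B = 118
omega = 2*pi*RPM/60, so omega_A/omega_B = RPM_A / RPM_B
omega_A/omega_B = 1300 / 118
omega_A/omega_B = 650/59

650/59


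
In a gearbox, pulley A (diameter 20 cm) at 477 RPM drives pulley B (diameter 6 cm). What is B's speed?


Given: D1 = 20 cm, w1 = 477 RPM, D2 = 6 cm
Using D1*w1 = D2*w2
w2 = D1*w1 / D2
w2 = 20*477 / 6
w2 = 9540 / 6
w2 = 1590 RPM

1590 RPM


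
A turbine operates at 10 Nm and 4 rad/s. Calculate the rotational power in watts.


Given: tau = 10 Nm, omega = 4 rad/s
Using P = tau * omega
P = 10 * 4
P = 40 W

40 W


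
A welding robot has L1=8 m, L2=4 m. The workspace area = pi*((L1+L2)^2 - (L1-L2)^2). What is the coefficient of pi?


Given: L1 = 8, L2 = 4
(L1+L2)^2 = (12)^2 = 144
(L1-L2)^2 = (4)^2 = 16
Difference = 144 - 16 = 128
This equals 4*L1*L2 = 4*8*4 = 128
Workspace area = 128*pi

128


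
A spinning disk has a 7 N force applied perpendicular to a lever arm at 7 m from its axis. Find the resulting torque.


Given: F = 7 N, r = 7 m, angle = 90 deg (perpendicular)
Using tau = F * r * sin(90)
sin(90) = 1
tau = 7 * 7 * 1
tau = 49 Nm

49 Nm


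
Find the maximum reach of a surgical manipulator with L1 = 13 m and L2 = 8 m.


Given: L1 = 13 m, L2 = 8 m
For a 2-link planar arm, max reach = L1 + L2 (fully extended)
Max reach = 13 + 8
Max reach = 21 m

21 m


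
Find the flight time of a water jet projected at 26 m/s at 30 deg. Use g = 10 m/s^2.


Given: v0 = 26 m/s, theta = 30 deg, g = 10 m/s^2
sin(30) = 1/2
Using T = 2*v0*sin(theta) / g
T = 2*26*1/2 / 10
T = 26 / 10
T = 13/5 s

13/5 s


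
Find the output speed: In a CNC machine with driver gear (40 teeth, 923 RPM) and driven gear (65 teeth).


Given: N1 = 40 teeth, w1 = 923 RPM, N2 = 65 teeth
Using N1*w1 = N2*w2
w2 = N1*w1 / N2
w2 = 40*923 / 65
w2 = 36920 / 65
w2 = 568 RPM

568 RPM


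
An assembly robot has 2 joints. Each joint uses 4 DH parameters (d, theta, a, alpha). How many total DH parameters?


Given: 2 joints, 4 DH parameters per joint (d, theta, a, alpha)
Total DH parameters = number_of_joints * 4
Total = 2 * 4
Total = 8

8


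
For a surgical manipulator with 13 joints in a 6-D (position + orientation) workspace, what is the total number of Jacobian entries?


Given: task space dimension = 6, joints = 13
Jacobian is a 6 x 13 matrix
Total entries = rows * columns
Total = 6 * 13
Total = 78

78


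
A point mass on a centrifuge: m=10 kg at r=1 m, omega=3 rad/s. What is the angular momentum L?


Given: m = 10 kg, r = 1 m, omega = 3 rad/s
For a point mass: I = m*r^2
I = 10*1^2 = 10*1 = 10
L = I*omega = 10*3
L = 30 kg*m^2/s

30 kg*m^2/s


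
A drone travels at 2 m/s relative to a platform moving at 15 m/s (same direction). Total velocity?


Given: object velocity = 2 m/s, platform velocity = 15 m/s (same direction)
Using classical velocity addition: v_total = v_object + v_platform
v_total = 2 + 15
v_total = 17 m/s

17 m/s


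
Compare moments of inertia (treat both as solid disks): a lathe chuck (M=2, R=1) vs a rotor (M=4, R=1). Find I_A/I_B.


Given: M1=2 kg, R1=1 m, M2=4 kg, R2=1 m
For a disk: I = (1/2)*M*R^2, so I_A/I_B = (M1*R1^2)/(M2*R2^2)
M1*R1^2 = 2*1 = 2
M2*R2^2 = 4*1 = 4
I_A/I_B = 2/4 = 1/2

1/2


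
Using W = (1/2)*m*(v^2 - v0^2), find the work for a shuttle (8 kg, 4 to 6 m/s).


Given: m = 8 kg, v0 = 4 m/s, v = 6 m/s
Using W = (1/2)*m*(v^2 - v0^2)
v^2 = 6^2 = 36
v0^2 = 4^2 = 16
v^2 - v0^2 = 36 - 16 = 20
W = (1/2)*8*20 = 80 J

80 J


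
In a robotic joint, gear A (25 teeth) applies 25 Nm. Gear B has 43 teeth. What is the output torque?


Given: N1 = 25, N2 = 43, T1 = 25 Nm
Using T2/T1 = N2/N1
T2 = T1 * N2 / N1
T2 = 25 * 43 / 25
T2 = 1075 / 25
T2 = 43 Nm

43 Nm


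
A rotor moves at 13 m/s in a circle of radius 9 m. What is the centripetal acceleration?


Given: v = 13 m/s, r = 9 m
Using a_c = v^2 / r
a_c = 13^2 / 9
a_c = 169 / 9
a_c = 169/9 m/s^2

169/9 m/s^2


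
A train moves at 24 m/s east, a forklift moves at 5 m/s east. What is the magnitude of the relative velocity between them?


Given: v_A = 24 m/s east, v_B = 5 m/s east
Both move in the same direction; relative speed = |v_A - v_B|
|24 - 5| = |19|
= 19 m/s

19 m/s


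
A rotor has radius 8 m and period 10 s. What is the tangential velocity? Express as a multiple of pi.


Given: radius r = 8 m, period T = 10 s
Using v = 2*pi*r / T
v = 2*pi*8 / 10
v = 16*pi / 10
v = 8/5*pi m/s

8/5*pi m/s


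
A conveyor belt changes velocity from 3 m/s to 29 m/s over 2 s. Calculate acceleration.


Given: initial velocity v0 = 3 m/s, final velocity v = 29 m/s, time t = 2 s
Using a = (v - v0) / t
a = (29 - 3) / 2
a = 26 / 2
a = 13 m/s^2

13 m/s^2


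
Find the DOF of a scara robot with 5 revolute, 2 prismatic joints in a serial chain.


Given: serial robot with 5 revolute, 2 prismatic joints
DOF contribution per joint type: revolute=1, prismatic=1, spherical=3, fixed=0
DOF = 5*1 + 2*1
DOF = 7

7


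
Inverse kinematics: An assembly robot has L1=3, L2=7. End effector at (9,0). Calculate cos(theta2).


Given: L1 = 3, L2 = 7, target (x, y) = (9, 0)
Using cos(theta2) = (x^2 + y^2 - L1^2 - L2^2) / (2*L1*L2)
x^2 + y^2 = 9^2 + 0 = 81
L1^2 + L2^2 = 9 + 49 = 58
Numerator = 81 - 58 = 23
Denominator = 2*3*7 = 42
cos(theta2) = 23/42 = 23/42

23/42


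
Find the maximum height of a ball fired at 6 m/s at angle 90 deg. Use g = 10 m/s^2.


Given: v0 = 6 m/s, theta = 90 deg, g = 10 m/s^2
sin^2(90) = 1
Using H = v0^2 * sin^2(theta) / (2*g)
H = 6^2 * 1 / (2*10)
H = 36 * 1 / 20
H = 36 / 20
H = 9/5 m

9/5 m


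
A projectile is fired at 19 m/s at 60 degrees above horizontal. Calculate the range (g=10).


Given: v0 = 19 m/s, theta = 60 deg, g = 10 m/s^2
sin(2*60) = sin(120) = sqrt(3)/2
Using R = v0^2 * sin(2*theta) / g
R = 19^2 * (sqrt(3)/2) / 10
R = 361 * sqrt(3) / 20
R = 361/20*sqrt(3) m

361/20*sqrt(3) m


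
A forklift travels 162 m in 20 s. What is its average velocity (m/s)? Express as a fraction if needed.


Given: distance d = 162 m, time t = 20 s
Using v = d / t
v = 162 / 20
v = 81/10 m/s

81/10 m/s


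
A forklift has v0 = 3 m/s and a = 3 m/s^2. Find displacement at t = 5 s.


Given: v0 = 3 m/s, a = 3 m/s^2, t = 5 s
Using s = v0*t + (1/2)*a*t^2
s = 3*5 + (1/2)*3*5^2
s = 15 + (1/2)*75
s = 15 + 75/2
s = 105/2

105/2 m


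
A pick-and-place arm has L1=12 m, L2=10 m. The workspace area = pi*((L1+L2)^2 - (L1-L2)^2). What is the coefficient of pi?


Given: L1 = 12, L2 = 10
(L1+L2)^2 = (22)^2 = 484
(L1-L2)^2 = (2)^2 = 4
Difference = 484 - 4 = 480
This equals 4*L1*L2 = 4*12*10 = 480
Workspace area = 480*pi

480


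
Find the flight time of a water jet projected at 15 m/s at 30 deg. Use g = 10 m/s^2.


Given: v0 = 15 m/s, theta = 30 deg, g = 10 m/s^2
sin(30) = 1/2
Using T = 2*v0*sin(theta) / g
T = 2*15*1/2 / 10
T = 15 / 10
T = 3/2 s

3/2 s


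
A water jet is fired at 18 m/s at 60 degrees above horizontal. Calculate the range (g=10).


Given: v0 = 18 m/s, theta = 60 deg, g = 10 m/s^2
sin(2*60) = sin(120) = sqrt(3)/2
Using R = v0^2 * sin(2*theta) / g
R = 18^2 * (sqrt(3)/2) / 10
R = 324 * sqrt(3) / 20
R = 81/5*sqrt(3) m

81/5*sqrt(3) m


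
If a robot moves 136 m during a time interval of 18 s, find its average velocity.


Given: distance d = 136 m, time t = 18 s
Using v = d / t
v = 136 / 18
v = 68/9 m/s

68/9 m/s


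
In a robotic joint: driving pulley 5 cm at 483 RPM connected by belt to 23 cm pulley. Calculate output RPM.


Given: D1 = 5 cm, w1 = 483 RPM, D2 = 23 cm
Using D1*w1 = D2*w2
w2 = D1*w1 / D2
w2 = 5*483 / 23
w2 = 2415 / 23
w2 = 105 RPM

105 RPM


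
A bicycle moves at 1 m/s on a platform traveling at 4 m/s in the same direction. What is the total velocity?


Given: object velocity = 1 m/s, platform velocity = 4 m/s (same direction)
Using classical velocity addition: v_total = v_object + v_platform
v_total = 1 + 4
v_total = 5 m/s

5 m/s


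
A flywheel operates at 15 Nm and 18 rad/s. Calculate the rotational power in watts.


Given: tau = 15 Nm, omega = 18 rad/s
Using P = tau * omega
P = 15 * 18
P = 270 W

270 W


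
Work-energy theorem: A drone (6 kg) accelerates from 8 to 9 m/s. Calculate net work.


Given: m = 6 kg, v0 = 8 m/s, v = 9 m/s
Using W = (1/2)*m*(v^2 - v0^2)
v^2 = 9^2 = 81
v0^2 = 8^2 = 64
v^2 - v0^2 = 81 - 64 = 17
W = (1/2)*6*17 = 51 J

51 J


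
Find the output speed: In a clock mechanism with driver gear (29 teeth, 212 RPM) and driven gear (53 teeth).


Given: N1 = 29 teeth, w1 = 212 RPM, N2 = 53 teeth
Using N1*w1 = N2*w2
w2 = N1*w1 / N2
w2 = 29*212 / 53
w2 = 6148 / 53
w2 = 116 RPM

116 RPM


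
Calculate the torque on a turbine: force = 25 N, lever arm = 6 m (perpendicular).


Given: F = 25 N, r = 6 m, angle = 90 deg (perpendicular)
Using tau = F * r * sin(90)
sin(90) = 1
tau = 25 * 6 * 1
tau = 150 Nm

150 Nm


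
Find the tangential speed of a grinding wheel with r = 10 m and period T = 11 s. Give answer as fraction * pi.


Given: radius r = 10 m, period T = 11 s
Using v = 2*pi*r / T
v = 2*pi*10 / 11
v = 20*pi / 11
v = 20/11*pi m/s

20/11*pi m/s


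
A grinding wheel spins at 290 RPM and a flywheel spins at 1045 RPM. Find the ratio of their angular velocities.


Given: RPM_A = 290, RPM_B = 1045
omega = 2*pi*RPM/60, so omega_A/omega_B = RPM_A / RPM_B
omega_A/omega_B = 290 / 1045
omega_A/omega_B = 58/209

58/209


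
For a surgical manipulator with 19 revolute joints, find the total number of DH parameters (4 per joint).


Given: 19 joints, 4 DH parameters per joint (d, theta, a, alpha)
Total DH parameters = number_of_joints * 4
Total = 19 * 4
Total = 76

76


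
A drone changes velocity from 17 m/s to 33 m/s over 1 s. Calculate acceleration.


Given: initial velocity v0 = 17 m/s, final velocity v = 33 m/s, time t = 1 s
Using a = (v - v0) / t
a = (33 - 17) / 1
a = 16 / 1
a = 16 m/s^2

16 m/s^2


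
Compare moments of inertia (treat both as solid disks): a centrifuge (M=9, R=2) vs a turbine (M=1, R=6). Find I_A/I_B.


Given: M1=9 kg, R1=2 m, M2=1 kg, R2=6 m
For a disk: I = (1/2)*M*R^2, so I_A/I_B = (M1*R1^2)/(M2*R2^2)
M1*R1^2 = 9*4 = 36
M2*R2^2 = 1*36 = 36
I_A/I_B = 36/36 = 1

1


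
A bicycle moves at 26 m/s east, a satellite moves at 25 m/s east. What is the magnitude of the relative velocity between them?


Given: v_A = 26 m/s east, v_B = 25 m/s east
Both move in the same direction; relative speed = |v_A - v_B|
|26 - 25| = |1|
= 1 m/s

1 m/s


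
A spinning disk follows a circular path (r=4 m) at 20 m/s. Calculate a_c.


Given: v = 20 m/s, r = 4 m
Using a_c = v^2 / r
a_c = 20^2 / 4
a_c = 400 / 4
a_c = 100 m/s^2

100 m/s^2


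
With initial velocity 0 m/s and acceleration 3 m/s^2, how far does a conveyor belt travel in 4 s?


Given: v0 = 0 m/s, a = 3 m/s^2, t = 4 s
Using s = v0*t + (1/2)*a*t^2
s = 0*4 + (1/2)*3*4^2
s = 0 + (1/2)*48
s = 0 + 24
s = 24

24 m


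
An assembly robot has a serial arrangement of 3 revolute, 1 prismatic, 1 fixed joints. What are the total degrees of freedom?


Given: serial robot with 3 revolute, 1 prismatic, 1 fixed joints
DOF contribution per joint type: revolute=1, prismatic=1, spherical=3, fixed=0
DOF = 3*1 + 1*1 + 1*0
DOF = 4

4


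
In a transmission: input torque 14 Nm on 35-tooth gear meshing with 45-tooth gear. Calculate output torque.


Given: N1 = 35, N2 = 45, T1 = 14 Nm
Using T2/T1 = N2/N1
T2 = T1 * N2 / N1
T2 = 14 * 45 / 35
T2 = 630 / 35
T2 = 18 Nm

18 Nm


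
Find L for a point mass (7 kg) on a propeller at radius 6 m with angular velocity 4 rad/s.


Given: m = 7 kg, r = 6 m, omega = 4 rad/s
For a point mass: I = m*r^2
I = 7*6^2 = 7*36 = 252
L = I*omega = 252*4
L = 1008 kg*m^2/s

1008 kg*m^2/s


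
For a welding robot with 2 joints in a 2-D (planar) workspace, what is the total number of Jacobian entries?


Given: task space dimension = 2, joints = 2
Jacobian is a 2 x 2 matrix
Total entries = rows * columns
Total = 2 * 2
Total = 4

4


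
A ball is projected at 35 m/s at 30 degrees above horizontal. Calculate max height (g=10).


Given: v0 = 35 m/s, theta = 30 deg, g = 10 m/s^2
sin^2(30) = 1/4
Using H = v0^2 * sin^2(theta) / (2*g)
H = 35^2 * 1/4 / (2*10)
H = 1225 * 1/4 / 20
H = 1225/4 / 20
H = 245/16 m

245/16 m


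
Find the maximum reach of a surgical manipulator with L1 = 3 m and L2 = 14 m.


Given: L1 = 3 m, L2 = 14 m
For a 2-link planar arm, max reach = L1 + L2 (fully extended)
Max reach = 3 + 14
Max reach = 17 m

17 m


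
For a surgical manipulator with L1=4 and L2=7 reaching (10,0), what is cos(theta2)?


Given: L1 = 4, L2 = 7, target (x, y) = (10, 0)
Using cos(theta2) = (x^2 + y^2 - L1^2 - L2^2) / (2*L1*L2)
x^2 + y^2 = 10^2 + 0 = 100
L1^2 + L2^2 = 16 + 49 = 65
Numerator = 100 - 65 = 35
Denominator = 2*4*7 = 56
cos(theta2) = 35/56 = 5/8

5/8


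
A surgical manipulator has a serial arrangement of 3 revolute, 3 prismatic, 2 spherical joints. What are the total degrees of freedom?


Given: serial robot with 3 revolute, 3 prismatic, 2 spherical joints
DOF contribution per joint type: revolute=1, prismatic=1, spherical=3, fixed=0
DOF = 3*1 + 3*1 + 2*3
DOF = 12

12


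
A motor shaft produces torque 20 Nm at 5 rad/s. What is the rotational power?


Given: tau = 20 Nm, omega = 5 rad/s
Using P = tau * omega
P = 20 * 5
P = 100 W

100 W


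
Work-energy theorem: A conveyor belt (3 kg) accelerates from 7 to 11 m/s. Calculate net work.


Given: m = 3 kg, v0 = 7 m/s, v = 11 m/s
Using W = (1/2)*m*(v^2 - v0^2)
v^2 = 11^2 = 121
v0^2 = 7^2 = 49
v^2 - v0^2 = 121 - 49 = 72
W = (1/2)*3*72 = 108 J

108 J


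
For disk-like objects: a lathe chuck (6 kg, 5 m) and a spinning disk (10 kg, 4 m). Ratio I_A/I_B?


Given: M1=6 kg, R1=5 m, M2=10 kg, R2=4 m
For a disk: I = (1/2)*M*R^2, so I_A/I_B = (M1*R1^2)/(M2*R2^2)
M1*R1^2 = 6*25 = 150
M2*R2^2 = 10*16 = 160
I_A/I_B = 150/160 = 15/16

15/16


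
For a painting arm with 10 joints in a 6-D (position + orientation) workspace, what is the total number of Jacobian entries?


Given: task space dimension = 6, joints = 10
Jacobian is a 6 x 10 matrix
Total entries = rows * columns
Total = 6 * 10
Total = 60

60


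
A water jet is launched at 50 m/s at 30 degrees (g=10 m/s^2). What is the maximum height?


Given: v0 = 50 m/s, theta = 30 deg, g = 10 m/s^2
sin^2(30) = 1/4
Using H = v0^2 * sin^2(theta) / (2*g)
H = 50^2 * 1/4 / (2*10)
H = 2500 * 1/4 / 20
H = 625 / 20
H = 125/4 m

125/4 m


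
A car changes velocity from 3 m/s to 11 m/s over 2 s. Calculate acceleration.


Given: initial velocity v0 = 3 m/s, final velocity v = 11 m/s, time t = 2 s
Using a = (v - v0) / t
a = (11 - 3) / 2
a = 8 / 2
a = 4 m/s^2

4 m/s^2
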